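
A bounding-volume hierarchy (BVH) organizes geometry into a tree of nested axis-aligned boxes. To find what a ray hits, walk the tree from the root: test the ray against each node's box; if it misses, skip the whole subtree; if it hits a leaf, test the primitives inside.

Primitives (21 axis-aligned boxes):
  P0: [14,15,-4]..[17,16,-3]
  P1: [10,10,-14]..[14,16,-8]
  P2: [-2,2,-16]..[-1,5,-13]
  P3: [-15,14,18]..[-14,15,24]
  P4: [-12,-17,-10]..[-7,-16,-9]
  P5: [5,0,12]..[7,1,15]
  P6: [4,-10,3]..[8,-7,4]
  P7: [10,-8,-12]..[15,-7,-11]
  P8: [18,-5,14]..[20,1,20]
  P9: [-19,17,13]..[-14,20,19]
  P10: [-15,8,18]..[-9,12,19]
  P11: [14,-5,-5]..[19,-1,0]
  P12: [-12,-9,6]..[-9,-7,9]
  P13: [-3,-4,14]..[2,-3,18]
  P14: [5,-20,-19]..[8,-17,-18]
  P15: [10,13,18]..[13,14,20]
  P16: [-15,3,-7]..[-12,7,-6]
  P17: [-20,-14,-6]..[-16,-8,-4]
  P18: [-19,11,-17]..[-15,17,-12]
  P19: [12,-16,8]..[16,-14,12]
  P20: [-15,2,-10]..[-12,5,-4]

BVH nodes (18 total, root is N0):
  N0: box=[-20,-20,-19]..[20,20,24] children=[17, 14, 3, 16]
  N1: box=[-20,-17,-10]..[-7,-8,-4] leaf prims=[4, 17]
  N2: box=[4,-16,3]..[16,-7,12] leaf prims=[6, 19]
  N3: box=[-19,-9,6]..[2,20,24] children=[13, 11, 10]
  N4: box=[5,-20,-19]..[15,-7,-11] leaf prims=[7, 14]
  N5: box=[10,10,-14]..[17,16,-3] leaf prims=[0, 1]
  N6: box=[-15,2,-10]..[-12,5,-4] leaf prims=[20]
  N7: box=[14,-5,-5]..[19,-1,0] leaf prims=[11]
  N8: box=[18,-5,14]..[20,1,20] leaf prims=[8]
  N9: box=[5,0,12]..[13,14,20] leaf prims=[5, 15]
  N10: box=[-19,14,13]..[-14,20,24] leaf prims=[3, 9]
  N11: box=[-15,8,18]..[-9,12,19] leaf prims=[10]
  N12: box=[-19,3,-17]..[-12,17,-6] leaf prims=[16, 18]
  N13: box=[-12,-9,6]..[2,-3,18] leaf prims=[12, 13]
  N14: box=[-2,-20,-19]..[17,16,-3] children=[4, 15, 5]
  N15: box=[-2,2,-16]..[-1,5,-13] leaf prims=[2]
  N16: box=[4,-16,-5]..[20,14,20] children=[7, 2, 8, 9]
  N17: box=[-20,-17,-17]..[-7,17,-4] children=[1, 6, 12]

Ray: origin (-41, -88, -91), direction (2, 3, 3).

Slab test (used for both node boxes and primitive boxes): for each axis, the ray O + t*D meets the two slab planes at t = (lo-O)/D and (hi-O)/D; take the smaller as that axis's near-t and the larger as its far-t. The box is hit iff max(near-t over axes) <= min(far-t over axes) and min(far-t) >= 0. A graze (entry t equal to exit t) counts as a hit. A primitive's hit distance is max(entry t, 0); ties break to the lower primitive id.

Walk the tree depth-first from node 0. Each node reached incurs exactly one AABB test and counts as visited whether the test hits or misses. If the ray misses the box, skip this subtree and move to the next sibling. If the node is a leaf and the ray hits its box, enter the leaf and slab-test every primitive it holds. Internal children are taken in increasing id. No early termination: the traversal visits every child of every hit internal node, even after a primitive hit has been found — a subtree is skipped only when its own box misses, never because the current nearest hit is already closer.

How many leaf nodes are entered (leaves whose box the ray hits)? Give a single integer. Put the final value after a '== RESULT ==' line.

Walk:
N0 x:[21/2,61/2] y:[68/3,36] z:[24,115/3] -> hit [24,61/2], descend [3, 14, 16, 17]
  N3 x:[11,43/2] y:[79/3,36] z:[97/3,115/3] -> miss, prune
  N14 x:[39/2,29] y:[68/3,104/3] z:[24,88/3] -> hit [24,29], descend [4, 5, 15]
    N4 x:[23,28] y:[68/3,27] z:[24,80/3] -> hit [24,80/3] leaf, test {P7@t=80/3, P14(miss)}
    N5 x:[51/2,29] y:[98/3,104/3] z:[77/3,88/3] -> miss, prune
    N15 x:[39/2,20] y:[30,31] z:[25,26] -> miss, prune
  N16 x:[45/2,61/2] y:[24,34] z:[86/3,37] -> hit [86/3,61/2], descend [2, 7, 8, 9]
    N2 x:[45/2,57/2] y:[24,27] z:[94/3,103/3] -> miss, prune
    N7 x:[55/2,30] y:[83/3,29] z:[86/3,91/3] -> hit [86/3,29] leaf, test {P11@t=86/3}
    N8 x:[59/2,61/2] y:[83/3,89/3] z:[35,37] -> miss, prune
    N9 x:[23,27] y:[88/3,34] z:[103/3,37] -> miss, prune
  N17 x:[21/2,17] y:[71/3,35] z:[74/3,29] -> miss, prune

12 AABB tests over nodes [0, 3, 14, 4, 5, 15, 16, 2, 7, 8, 9, 17]; 2 leaves entered; closest P7.

== RESULT ==
2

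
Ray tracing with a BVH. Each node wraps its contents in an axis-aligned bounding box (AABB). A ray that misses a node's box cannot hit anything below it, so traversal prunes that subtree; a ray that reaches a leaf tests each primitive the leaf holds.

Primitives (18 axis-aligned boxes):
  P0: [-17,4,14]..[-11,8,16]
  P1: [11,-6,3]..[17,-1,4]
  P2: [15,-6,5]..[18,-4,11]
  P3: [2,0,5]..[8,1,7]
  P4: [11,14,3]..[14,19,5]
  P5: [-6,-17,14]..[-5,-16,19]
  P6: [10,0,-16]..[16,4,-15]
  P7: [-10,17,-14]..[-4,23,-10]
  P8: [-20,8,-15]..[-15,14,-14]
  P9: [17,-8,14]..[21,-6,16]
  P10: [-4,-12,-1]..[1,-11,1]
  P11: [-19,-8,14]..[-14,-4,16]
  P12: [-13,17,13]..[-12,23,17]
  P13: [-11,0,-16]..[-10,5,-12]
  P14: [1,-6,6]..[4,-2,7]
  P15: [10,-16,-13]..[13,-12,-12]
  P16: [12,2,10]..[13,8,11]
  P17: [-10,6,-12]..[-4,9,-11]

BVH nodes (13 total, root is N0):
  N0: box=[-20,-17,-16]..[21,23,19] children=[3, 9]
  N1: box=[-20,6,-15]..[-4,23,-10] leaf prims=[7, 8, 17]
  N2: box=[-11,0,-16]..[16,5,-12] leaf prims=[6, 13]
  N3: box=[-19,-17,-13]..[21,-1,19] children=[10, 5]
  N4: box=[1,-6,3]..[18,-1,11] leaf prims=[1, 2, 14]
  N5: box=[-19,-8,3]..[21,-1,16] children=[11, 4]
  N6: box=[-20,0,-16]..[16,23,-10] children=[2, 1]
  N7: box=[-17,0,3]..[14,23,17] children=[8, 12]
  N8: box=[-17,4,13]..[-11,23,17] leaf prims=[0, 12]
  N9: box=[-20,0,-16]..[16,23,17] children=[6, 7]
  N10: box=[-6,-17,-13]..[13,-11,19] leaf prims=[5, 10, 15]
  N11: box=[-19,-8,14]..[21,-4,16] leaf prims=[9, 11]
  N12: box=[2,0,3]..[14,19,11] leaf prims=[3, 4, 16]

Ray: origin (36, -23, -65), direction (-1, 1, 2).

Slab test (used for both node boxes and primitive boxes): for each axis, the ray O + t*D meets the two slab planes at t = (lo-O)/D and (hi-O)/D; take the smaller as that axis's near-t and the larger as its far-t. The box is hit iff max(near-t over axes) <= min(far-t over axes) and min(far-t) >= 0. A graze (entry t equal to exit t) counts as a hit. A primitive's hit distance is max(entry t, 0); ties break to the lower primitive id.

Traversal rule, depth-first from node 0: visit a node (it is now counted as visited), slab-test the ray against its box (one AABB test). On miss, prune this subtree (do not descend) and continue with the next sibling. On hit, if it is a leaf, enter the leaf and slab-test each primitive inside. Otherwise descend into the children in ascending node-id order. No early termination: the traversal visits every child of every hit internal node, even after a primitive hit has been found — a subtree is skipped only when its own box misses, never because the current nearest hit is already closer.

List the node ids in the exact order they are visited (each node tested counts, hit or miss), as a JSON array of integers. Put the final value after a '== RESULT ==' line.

Walk:
N0 x:[15,56] y:[6,46] z:[49/2,42] -> hit [49/2,42], descend [3, 9]
  N3 x:[15,55] y:[6,22] z:[26,42] -> miss, prune
  N9 x:[20,56] y:[23,46] z:[49/2,41] -> hit [49/2,41], descend [6, 7]
    N6 x:[20,56] y:[23,46] z:[49/2,55/2] -> hit [49/2,55/2], descend [1, 2]
      N1 x:[40,56] y:[29,46] z:[25,55/2] -> miss, prune
      N2 x:[20,47] y:[23,28] z:[49/2,53/2] -> hit [49/2,53/2] leaf, test {P6@t=49/2, P13(miss)}
    N7 x:[22,53] y:[23,46] z:[34,41] -> hit [34,41], descend [8, 12]
      N8 x:[47,53] y:[27,46] z:[39,41] -> miss, prune
      N12 x:[22,34] y:[23,42] z:[34,38] -> hit [34,34] leaf, test {P3(miss), P4(miss), P16(miss)}

9 AABB tests over nodes [0, 3, 9, 6, 1, 2, 7, 8, 12]; 2 leaves entered; closest P6.

== RESULT ==
[0, 3, 9, 6, 1, 2, 7, 8, 12]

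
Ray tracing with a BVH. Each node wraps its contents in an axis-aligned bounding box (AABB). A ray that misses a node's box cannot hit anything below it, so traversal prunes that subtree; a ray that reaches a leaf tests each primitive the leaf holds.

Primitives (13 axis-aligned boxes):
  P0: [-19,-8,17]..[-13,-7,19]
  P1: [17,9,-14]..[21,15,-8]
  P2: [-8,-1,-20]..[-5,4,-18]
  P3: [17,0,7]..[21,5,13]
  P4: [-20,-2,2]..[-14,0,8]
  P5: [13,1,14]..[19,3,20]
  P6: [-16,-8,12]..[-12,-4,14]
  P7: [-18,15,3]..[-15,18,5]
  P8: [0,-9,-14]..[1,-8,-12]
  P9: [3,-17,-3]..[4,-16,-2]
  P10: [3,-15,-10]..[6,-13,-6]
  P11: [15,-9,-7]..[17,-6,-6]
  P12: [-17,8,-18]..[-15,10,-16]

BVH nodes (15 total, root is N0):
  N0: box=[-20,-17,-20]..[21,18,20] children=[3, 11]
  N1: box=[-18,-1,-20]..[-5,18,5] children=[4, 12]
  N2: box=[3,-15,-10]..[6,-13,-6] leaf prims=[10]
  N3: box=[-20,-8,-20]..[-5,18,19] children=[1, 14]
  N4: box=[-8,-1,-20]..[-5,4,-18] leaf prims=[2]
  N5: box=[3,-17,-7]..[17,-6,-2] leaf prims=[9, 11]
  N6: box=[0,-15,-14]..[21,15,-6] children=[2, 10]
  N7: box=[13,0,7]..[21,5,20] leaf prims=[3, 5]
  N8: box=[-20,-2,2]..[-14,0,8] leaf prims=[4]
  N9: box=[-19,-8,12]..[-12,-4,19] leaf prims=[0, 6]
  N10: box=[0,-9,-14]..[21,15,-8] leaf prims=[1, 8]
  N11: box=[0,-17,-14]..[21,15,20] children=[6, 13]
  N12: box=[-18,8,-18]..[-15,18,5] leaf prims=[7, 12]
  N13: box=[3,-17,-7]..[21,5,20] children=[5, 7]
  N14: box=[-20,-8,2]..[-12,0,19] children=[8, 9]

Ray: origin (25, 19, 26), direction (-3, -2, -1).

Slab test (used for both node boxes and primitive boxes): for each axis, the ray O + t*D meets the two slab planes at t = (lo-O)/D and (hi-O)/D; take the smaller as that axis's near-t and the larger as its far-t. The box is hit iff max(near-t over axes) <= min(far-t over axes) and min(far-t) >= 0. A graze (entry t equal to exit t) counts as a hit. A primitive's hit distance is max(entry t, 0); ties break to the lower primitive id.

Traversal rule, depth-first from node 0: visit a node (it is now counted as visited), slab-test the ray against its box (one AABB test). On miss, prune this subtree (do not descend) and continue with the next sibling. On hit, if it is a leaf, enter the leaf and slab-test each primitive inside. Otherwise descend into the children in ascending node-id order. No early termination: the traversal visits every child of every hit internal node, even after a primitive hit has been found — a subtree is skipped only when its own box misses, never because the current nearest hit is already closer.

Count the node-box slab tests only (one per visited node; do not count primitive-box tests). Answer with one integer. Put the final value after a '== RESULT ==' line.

Walk:
N0 x:[4/3,15] y:[1/2,18] z:[6,46] -> hit [6,15], descend [3, 11]
  N3 x:[10,15] y:[1/2,27/2] z:[7,46] -> hit [10,27/2], descend [1, 14]
    N1 x:[10,43/3] y:[1/2,10] z:[21,46] -> miss, prune
    N14 x:[37/3,15] y:[19/2,27/2] z:[7,24] -> hit [37/3,27/2], descend [8, 9]
      N8 x:[13,15] y:[19/2,21/2] z:[18,24] -> miss, prune
      N9 x:[37/3,44/3] y:[23/2,27/2] z:[7,14] -> hit [37/3,27/2] leaf, test {P0(miss), P6@t=37/3}
  N11 x:[4/3,25/3] y:[2,18] z:[6,40] -> hit [6,25/3], descend [6, 13]
    N6 x:[4/3,25/3] y:[2,17] z:[32,40] -> miss, prune
    N13 x:[4/3,22/3] y:[7,18] z:[6,33] -> hit [7,22/3], descend [5, 7]
      N5 x:[8/3,22/3] y:[25/2,18] z:[28,33] -> miss, prune
      N7 x:[4/3,4] y:[7,19/2] z:[6,19] -> miss, prune

Visited [0, 3, 1, 14, 8, 9, 11, 6, 13, 5, 7]. Tests: 11 box, 1 leaf. Nearest: P6.

== RESULT ==
11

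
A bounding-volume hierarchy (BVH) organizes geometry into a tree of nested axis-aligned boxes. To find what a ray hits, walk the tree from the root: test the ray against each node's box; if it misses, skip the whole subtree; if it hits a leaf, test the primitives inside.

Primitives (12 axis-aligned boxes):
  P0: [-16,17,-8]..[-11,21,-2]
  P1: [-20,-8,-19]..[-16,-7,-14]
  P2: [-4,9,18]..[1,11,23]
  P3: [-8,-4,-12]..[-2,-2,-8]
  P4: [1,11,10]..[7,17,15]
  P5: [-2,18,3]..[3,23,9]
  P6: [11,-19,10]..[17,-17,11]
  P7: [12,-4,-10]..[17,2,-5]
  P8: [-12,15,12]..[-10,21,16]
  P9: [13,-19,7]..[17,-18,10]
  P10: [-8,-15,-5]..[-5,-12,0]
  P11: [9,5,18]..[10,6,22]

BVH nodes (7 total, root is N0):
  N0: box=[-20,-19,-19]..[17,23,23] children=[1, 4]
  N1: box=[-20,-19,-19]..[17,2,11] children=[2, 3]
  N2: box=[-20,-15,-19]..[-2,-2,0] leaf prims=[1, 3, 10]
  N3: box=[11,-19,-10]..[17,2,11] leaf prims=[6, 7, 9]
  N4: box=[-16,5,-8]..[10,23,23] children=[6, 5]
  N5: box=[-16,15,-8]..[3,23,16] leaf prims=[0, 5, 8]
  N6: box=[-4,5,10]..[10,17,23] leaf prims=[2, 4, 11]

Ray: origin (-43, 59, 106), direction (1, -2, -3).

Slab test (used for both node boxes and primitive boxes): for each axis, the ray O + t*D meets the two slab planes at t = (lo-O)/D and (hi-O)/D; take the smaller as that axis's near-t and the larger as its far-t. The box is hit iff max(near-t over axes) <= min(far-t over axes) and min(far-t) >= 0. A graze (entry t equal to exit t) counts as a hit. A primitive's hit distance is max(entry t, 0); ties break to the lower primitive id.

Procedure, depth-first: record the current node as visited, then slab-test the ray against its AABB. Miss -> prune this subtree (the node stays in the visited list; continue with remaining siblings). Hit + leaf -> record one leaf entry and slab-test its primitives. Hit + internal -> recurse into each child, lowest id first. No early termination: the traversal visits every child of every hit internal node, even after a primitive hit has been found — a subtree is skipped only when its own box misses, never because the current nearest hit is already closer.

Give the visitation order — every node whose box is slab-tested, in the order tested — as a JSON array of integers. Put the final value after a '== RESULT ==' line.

Trace the traversal:
N0 x:[23,60] y:[18,39] z:[83/3,125/3] -> hit [83/3,39], descend [1, 4]
  N1 x:[23,60] y:[57/2,39] z:[95/3,125/3] -> hit [95/3,39], descend [2, 3]
    N2 x:[23,41] y:[61/2,37] z:[106/3,125/3] -> hit [106/3,37] leaf, test {P1(miss), P3(miss), P10@t=71/2}
    N3 x:[54,60] y:[57/2,39] z:[95/3,116/3] -> miss, prune
  N4 x:[27,53] y:[18,27] z:[83/3,38] -> miss, prune

Visited [0, 1, 2, 3, 4]. Tests: 5 box, 1 leaf. Nearest: P10.

== RESULT ==
[0, 1, 2, 3, 4]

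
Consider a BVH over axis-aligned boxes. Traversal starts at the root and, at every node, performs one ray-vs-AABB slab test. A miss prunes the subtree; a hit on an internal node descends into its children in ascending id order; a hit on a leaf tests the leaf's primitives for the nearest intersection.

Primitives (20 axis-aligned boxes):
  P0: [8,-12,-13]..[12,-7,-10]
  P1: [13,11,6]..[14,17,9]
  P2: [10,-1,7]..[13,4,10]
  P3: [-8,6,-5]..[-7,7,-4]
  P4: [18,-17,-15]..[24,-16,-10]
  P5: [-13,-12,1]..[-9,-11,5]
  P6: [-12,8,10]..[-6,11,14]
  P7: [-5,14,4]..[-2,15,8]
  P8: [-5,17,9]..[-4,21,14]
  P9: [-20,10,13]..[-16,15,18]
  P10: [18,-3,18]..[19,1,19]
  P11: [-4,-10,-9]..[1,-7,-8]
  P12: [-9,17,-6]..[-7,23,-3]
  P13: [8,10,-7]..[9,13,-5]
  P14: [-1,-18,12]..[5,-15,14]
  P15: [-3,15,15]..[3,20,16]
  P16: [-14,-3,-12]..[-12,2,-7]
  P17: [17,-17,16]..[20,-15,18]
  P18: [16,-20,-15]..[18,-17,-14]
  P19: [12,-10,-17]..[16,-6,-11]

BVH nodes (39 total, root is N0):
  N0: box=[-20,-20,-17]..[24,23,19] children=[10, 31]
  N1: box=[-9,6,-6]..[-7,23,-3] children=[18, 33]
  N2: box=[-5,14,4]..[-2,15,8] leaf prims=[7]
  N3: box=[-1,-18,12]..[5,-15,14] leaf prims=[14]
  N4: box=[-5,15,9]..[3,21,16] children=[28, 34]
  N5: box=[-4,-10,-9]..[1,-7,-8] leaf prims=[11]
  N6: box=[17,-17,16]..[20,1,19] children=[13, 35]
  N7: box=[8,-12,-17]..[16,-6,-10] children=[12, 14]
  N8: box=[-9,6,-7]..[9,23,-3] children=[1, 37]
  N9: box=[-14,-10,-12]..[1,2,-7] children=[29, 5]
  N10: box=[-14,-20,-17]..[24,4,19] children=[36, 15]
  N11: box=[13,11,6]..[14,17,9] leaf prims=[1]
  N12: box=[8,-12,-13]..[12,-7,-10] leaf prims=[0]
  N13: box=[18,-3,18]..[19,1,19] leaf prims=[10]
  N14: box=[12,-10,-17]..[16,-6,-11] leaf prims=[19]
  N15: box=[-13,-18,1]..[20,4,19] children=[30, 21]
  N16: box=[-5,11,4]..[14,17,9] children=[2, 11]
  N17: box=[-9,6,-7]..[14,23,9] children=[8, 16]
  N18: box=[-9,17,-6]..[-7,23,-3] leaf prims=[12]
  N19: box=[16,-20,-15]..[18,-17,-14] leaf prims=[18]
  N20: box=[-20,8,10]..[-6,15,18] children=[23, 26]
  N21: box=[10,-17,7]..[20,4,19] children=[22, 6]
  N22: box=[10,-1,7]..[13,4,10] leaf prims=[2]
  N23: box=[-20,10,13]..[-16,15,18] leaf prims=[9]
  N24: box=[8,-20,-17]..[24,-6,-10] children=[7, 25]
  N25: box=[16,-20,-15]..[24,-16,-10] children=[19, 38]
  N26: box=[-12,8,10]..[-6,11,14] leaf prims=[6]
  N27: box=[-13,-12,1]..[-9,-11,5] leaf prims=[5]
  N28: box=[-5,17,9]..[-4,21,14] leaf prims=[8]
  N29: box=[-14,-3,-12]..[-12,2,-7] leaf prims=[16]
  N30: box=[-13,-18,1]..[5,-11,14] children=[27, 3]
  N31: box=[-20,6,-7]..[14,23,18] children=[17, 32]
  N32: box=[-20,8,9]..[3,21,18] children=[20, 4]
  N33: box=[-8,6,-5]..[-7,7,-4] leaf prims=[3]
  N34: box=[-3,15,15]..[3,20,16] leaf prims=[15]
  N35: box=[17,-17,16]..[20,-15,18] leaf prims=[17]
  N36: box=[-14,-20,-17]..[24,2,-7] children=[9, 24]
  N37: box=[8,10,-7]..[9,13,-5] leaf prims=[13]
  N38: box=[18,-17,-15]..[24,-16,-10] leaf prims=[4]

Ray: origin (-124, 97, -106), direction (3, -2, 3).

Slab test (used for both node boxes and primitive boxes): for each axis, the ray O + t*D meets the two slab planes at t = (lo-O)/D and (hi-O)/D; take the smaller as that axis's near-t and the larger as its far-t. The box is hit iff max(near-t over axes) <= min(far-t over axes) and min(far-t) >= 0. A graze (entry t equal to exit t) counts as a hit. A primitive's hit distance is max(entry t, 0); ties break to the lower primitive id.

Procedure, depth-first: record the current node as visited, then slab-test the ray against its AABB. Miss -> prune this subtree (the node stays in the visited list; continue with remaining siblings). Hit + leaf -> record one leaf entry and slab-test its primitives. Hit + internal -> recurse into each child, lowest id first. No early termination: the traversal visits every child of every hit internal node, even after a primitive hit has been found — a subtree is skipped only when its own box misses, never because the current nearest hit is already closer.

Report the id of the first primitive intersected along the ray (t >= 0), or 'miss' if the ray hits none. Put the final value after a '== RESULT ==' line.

Trace the traversal:
N0 x:[104/3,148/3] y:[37,117/2] z:[89/3,125/3] -> hit [37,125/3], descend [10, 31]
  N10 x:[110/3,148/3] y:[93/2,117/2] z:[89/3,125/3] -> miss, prune
  N31 x:[104/3,46] y:[37,91/2] z:[33,124/3] -> hit [37,124/3], descend [17, 32]
    N17 x:[115/3,46] y:[37,91/2] z:[33,115/3] -> hit [115/3,115/3], descend [8, 16]
      N8 x:[115/3,133/3] y:[37,91/2] z:[33,103/3] -> miss, prune
      N16 x:[119/3,46] y:[40,43] z:[110/3,115/3] -> miss, prune
    N32 x:[104/3,127/3] y:[38,89/2] z:[115/3,124/3] -> hit [115/3,124/3], descend [4, 20]
      N4 x:[119/3,127/3] y:[38,41] z:[115/3,122/3] -> hit [119/3,122/3], descend [28, 34]
        N28 x:[119/3,40] y:[38,40] z:[115/3,40] -> hit [119/3,40] leaf, test {P8@t=119/3}
        N34 x:[121/3,127/3] y:[77/2,41] z:[121/3,122/3] -> hit [121/3,122/3] leaf, test {P15@t=121/3}
      N20 x:[104/3,118/3] y:[41,89/2] z:[116/3,124/3] -> miss, prune

Visited [0, 10, 31, 17, 8, 16, 32, 4, 28, 34, 20]. Tests: 11 box, 2 leaf. Nearest: P8.

== RESULT ==
8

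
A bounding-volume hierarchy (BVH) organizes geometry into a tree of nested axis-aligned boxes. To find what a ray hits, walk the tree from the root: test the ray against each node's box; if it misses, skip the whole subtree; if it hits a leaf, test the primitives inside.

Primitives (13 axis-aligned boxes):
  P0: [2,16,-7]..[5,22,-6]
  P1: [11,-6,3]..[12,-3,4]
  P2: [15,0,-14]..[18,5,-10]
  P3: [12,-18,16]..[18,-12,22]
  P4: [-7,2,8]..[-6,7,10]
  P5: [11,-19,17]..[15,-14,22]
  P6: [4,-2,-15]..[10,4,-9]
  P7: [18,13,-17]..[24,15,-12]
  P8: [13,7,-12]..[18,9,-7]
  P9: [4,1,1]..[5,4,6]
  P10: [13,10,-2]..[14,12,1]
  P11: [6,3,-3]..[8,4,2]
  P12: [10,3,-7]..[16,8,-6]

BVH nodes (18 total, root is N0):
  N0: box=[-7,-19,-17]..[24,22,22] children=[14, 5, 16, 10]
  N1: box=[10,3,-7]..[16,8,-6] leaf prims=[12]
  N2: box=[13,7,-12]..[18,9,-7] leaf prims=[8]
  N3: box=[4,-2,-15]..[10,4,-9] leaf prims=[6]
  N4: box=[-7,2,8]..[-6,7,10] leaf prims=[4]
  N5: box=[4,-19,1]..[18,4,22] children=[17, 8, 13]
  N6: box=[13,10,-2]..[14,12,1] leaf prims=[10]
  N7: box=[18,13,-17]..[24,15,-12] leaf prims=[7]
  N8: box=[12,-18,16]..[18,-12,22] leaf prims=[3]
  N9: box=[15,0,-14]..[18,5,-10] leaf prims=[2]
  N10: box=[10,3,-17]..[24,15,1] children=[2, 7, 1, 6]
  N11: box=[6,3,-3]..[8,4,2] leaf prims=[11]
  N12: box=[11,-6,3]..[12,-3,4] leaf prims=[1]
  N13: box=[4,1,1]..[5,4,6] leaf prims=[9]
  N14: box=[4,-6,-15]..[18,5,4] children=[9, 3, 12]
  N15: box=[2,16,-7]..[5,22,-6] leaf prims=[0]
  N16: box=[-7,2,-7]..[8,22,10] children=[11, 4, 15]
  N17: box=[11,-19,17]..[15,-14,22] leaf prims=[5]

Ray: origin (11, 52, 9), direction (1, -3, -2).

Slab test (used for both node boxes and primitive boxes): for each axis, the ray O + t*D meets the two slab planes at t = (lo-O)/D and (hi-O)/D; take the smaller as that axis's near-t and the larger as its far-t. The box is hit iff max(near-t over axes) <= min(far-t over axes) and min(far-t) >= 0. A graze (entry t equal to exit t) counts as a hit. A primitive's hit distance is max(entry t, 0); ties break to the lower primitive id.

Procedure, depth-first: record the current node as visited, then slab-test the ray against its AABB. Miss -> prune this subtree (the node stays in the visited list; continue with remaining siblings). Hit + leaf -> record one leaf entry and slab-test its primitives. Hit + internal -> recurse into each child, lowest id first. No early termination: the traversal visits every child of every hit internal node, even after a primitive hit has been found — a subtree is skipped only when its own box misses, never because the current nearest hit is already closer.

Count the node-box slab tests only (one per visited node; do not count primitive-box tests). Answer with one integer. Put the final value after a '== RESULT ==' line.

Traverse from the root:
N0 x:[-18,13] y:[10,71/3] z:[-13/2,13] -> hit [10,13], descend [5, 10, 14, 16]
  N5 x:[-7,7] y:[16,71/3] z:[-13/2,4] -> miss, prune
  N10 x:[-1,13] y:[37/3,49/3] z:[4,13] -> hit [37/3,13], descend [1, 2, 6, 7]
    N1 x:[-1,5] y:[44/3,49/3] z:[15/2,8] -> miss, prune
    N2 x:[2,7] y:[43/3,15] z:[8,21/2] -> miss, prune
    N6 x:[2,3] y:[40/3,14] z:[4,11/2] -> miss, prune
    N7 x:[7,13] y:[37/3,13] z:[21/2,13] -> hit [37/3,13] leaf, test {P7@t=37/3}
  N14 x:[-7,7] y:[47/3,58/3] z:[5/2,12] -> miss, prune
  N16 x:[-18,-3] y:[10,50/3] z:[-1/2,8] -> miss, prune

9 AABB tests over nodes [0, 5, 10, 1, 2, 6, 7, 14, 16]; 1 leaf entered; closest P7.

== RESULT ==
9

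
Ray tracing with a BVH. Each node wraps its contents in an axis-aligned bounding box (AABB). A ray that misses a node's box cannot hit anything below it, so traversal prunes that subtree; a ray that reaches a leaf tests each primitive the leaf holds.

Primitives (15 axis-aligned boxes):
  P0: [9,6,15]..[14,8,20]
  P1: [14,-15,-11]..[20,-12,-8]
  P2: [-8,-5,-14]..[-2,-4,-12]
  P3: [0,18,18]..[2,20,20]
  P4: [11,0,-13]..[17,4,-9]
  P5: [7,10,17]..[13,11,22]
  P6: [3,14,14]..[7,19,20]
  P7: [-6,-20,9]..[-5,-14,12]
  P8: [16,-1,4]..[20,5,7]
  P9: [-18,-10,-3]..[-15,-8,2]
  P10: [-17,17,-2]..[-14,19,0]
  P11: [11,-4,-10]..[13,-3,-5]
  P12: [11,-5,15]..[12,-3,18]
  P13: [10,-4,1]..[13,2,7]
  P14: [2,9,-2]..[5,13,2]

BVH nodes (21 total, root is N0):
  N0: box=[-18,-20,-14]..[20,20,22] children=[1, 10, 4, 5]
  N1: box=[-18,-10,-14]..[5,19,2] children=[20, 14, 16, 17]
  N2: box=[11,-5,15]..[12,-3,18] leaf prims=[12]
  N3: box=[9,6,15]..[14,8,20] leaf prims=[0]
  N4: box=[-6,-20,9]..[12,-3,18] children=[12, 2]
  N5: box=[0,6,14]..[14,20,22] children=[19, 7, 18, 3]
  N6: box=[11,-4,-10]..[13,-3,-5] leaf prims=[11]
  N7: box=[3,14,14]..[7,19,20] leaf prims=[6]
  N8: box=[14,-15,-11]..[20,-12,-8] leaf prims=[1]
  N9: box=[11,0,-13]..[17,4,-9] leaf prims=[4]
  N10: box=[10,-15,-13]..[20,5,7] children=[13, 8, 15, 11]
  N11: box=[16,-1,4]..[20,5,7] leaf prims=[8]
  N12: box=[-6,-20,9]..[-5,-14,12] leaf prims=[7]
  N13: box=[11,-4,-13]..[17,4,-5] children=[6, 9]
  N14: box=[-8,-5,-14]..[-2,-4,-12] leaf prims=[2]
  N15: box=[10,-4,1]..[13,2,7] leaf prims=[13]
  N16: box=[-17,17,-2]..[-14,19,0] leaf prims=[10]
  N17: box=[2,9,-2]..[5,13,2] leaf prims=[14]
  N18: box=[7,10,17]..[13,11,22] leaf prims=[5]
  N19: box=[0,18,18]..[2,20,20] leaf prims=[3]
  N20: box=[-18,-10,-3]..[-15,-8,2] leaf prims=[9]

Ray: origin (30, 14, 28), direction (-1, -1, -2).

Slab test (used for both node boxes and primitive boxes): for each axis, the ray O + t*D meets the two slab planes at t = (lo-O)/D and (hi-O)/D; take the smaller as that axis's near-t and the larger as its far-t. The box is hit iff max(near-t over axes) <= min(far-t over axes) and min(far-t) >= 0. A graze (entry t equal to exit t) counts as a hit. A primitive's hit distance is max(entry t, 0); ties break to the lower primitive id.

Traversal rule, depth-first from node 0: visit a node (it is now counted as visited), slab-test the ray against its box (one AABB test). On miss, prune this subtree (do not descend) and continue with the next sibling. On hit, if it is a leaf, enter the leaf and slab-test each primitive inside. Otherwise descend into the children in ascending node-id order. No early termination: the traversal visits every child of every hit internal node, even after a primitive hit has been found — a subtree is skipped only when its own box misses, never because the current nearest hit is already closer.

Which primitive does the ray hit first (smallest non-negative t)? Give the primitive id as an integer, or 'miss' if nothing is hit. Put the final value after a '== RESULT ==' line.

Traverse from the root:
N0 x:[10,48] y:[-6,34] z:[3,21] -> hit [10,21], descend [1, 4, 5, 10]
  N1 x:[25,48] y:[-5,24] z:[13,21] -> miss, prune
  N4 x:[18,36] y:[17,34] z:[5,19/2] -> miss, prune
  N5 x:[16,30] y:[-6,8] z:[3,7] -> miss, prune
  N10 x:[10,20] y:[9,29] z:[21/2,41/2] -> hit [21/2,20], descend [8, 11, 13, 15]
    N8 x:[10,16] y:[26,29] z:[18,39/2] -> miss, prune
    N11 x:[10,14] y:[9,15] z:[21/2,12] -> hit [21/2,12] leaf, test {P8@t=21/2}
    N13 x:[13,19] y:[10,18] z:[33/2,41/2] -> hit [33/2,18], descend [6, 9]
      N6 x:[17,19] y:[17,18] z:[33/2,19] -> hit [17,18] leaf, test {P11@t=17}
      N9 x:[13,19] y:[10,14] z:[37/2,41/2] -> miss, prune
    N15 x:[17,20] y:[12,18] z:[21/2,27/2] -> miss, prune

Summary -> nodes [0, 1, 4, 5, 10, 8, 11, 13, 6, 9, 15]; box-tests=11; leaf-entries=2; first=P8

== RESULT ==
8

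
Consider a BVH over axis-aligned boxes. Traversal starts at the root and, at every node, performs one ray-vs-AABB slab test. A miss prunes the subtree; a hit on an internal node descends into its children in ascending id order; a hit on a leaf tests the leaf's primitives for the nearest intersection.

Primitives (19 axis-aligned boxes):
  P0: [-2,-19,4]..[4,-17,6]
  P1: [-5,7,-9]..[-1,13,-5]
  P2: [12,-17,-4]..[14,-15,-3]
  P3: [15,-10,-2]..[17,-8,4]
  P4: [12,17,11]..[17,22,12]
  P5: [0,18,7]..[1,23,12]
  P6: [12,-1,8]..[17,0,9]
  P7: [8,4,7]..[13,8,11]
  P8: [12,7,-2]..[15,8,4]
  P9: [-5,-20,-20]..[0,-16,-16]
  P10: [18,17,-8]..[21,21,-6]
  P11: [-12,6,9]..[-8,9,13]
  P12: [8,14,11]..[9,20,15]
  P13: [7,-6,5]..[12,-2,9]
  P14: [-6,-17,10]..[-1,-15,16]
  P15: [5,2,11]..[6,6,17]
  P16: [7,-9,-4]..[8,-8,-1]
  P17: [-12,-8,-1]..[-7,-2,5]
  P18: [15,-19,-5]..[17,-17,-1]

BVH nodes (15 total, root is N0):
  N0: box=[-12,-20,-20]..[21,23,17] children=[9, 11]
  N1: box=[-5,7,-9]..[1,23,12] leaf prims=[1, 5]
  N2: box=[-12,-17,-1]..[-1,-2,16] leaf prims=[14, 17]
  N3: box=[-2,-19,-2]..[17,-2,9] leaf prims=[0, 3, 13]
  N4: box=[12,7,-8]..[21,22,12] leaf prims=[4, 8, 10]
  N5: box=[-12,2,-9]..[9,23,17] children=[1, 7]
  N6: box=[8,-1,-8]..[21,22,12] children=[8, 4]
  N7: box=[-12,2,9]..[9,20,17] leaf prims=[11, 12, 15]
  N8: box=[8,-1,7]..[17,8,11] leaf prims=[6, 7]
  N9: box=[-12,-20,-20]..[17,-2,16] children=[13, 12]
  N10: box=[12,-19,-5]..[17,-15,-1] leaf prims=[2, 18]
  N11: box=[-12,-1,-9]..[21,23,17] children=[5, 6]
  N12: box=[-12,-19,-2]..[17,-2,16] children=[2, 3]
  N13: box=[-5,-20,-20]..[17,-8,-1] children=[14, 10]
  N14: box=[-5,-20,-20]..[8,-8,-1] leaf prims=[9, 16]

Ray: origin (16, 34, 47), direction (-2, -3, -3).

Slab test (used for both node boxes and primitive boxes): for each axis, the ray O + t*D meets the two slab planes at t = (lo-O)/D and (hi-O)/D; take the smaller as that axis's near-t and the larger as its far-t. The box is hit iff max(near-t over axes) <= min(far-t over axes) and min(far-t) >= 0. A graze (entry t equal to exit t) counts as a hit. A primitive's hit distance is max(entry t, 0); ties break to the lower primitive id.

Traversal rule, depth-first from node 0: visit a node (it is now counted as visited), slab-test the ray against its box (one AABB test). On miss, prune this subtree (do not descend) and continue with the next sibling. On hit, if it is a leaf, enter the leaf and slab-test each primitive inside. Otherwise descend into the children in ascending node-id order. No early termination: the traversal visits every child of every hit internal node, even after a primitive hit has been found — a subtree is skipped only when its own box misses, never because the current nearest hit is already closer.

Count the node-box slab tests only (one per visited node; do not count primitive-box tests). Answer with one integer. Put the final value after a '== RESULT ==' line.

Trace the traversal:
N0 x:[-5/2,14] y:[11/3,18] z:[10,67/3] -> hit [10,14], descend [9, 11]
  N9 x:[-1/2,14] y:[12,18] z:[31/3,67/3] -> hit [12,14], descend [12, 13]
    N12 x:[-1/2,14] y:[12,53/3] z:[31/3,49/3] -> hit [12,14], descend [2, 3]
      N2 x:[17/2,14] y:[12,17] z:[31/3,16] -> hit [12,14] leaf, test {P14(miss), P17@t=14}
      N3 x:[-1/2,9] y:[12,53/3] z:[38/3,49/3] -> miss, prune
    N13 x:[-1/2,21/2] y:[14,18] z:[16,67/3] -> miss, prune
  N11 x:[-5/2,14] y:[11/3,35/3] z:[10,56/3] -> hit [10,35/3], descend [5, 6]
    N5 x:[7/2,14] y:[11/3,32/3] z:[10,56/3] -> hit [10,32/3], descend [1, 7]
      N1 x:[15/2,21/2] y:[11/3,9] z:[35/3,56/3] -> miss, prune
      N7 x:[7/2,14] y:[14/3,32/3] z:[10,38/3] -> hit [10,32/3] leaf, test {P11(miss), P12(miss), P15(miss)}
    N6 x:[-5/2,4] y:[4,35/3] z:[35/3,55/3] -> miss, prune

order=[0, 9, 12, 2, 3, 13, 11, 5, 1, 7, 6]  |boxes|=11  |leaves|=2  hit=P17

== RESULT ==
11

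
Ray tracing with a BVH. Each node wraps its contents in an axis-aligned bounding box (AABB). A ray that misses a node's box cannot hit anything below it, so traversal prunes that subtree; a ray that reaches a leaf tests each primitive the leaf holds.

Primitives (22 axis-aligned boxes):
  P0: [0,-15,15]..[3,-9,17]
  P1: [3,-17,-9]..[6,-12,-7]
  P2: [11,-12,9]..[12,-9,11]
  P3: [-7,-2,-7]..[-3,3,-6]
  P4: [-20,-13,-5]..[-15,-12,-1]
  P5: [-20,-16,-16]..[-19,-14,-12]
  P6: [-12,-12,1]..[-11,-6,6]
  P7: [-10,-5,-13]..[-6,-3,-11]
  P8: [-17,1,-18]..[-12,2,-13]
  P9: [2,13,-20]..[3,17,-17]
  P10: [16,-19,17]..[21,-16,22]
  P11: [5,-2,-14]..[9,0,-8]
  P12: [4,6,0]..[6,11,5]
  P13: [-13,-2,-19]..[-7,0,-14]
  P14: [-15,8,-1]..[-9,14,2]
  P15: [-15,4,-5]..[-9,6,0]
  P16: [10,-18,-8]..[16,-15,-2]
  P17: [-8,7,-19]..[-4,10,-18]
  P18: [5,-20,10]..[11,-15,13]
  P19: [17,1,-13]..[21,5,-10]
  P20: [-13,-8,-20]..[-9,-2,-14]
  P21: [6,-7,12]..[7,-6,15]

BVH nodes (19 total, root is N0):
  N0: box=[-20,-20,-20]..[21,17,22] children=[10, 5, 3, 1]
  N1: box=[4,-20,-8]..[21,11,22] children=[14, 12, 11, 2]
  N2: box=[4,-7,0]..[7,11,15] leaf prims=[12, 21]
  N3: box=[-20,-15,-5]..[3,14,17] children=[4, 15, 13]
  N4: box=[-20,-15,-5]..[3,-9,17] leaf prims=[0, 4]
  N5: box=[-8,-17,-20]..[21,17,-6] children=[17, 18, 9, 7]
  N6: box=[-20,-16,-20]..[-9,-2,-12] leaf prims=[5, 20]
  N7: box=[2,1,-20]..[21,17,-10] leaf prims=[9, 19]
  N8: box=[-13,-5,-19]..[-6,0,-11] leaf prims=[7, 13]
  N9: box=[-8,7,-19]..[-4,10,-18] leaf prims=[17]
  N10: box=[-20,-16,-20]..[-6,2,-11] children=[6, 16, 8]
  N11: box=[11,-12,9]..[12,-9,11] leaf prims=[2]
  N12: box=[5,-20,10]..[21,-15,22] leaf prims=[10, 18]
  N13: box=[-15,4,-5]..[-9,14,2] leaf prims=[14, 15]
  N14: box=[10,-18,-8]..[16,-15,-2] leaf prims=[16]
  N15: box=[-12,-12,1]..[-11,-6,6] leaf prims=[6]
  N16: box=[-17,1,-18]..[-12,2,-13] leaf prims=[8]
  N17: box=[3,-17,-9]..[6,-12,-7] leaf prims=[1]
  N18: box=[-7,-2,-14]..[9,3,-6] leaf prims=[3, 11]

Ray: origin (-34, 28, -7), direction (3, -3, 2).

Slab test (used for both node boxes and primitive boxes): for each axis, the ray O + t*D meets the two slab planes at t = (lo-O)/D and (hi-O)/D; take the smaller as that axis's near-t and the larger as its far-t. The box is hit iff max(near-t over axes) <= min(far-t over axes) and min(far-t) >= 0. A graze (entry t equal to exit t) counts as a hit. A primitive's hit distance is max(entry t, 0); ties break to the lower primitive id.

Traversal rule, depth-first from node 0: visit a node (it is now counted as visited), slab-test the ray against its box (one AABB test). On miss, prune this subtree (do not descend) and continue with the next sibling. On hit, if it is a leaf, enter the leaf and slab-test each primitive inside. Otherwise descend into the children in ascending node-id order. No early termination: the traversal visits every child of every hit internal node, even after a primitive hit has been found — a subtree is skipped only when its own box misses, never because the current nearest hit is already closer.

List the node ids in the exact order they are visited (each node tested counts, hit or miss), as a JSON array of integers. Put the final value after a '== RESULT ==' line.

Traverse from the root:
N0 x:[14/3,55/3] y:[11/3,16] z:[-13/2,29/2] -> hit [14/3,29/2], descend [1, 3, 5, 10]
  N1 x:[38/3,55/3] y:[17/3,16] z:[-1/2,29/2] -> hit [38/3,29/2], descend [2, 11, 12, 14]
    N2 x:[38/3,41/3] y:[17/3,35/3] z:[7/2,11] -> miss, prune
    N11 x:[15,46/3] y:[37/3,40/3] z:[8,9] -> miss, prune
    N12 x:[13,55/3] y:[43/3,16] z:[17/2,29/2] -> hit [43/3,29/2] leaf, test {P10(miss), P18(miss)}
    N14 x:[44/3,50/3] y:[43/3,46/3] z:[-1/2,5/2] -> miss, prune
  N3 x:[14/3,37/3] y:[14/3,43/3] z:[1,12] -> hit [14/3,12], descend [4, 13, 15]
    N4 x:[14/3,37/3] y:[37/3,43/3] z:[1,12] -> miss, prune
    N13 x:[19/3,25/3] y:[14/3,8] z:[1,9/2] -> miss, prune
    N15 x:[22/3,23/3] y:[34/3,40/3] z:[4,13/2] -> miss, prune
  N5 x:[26/3,55/3] y:[11/3,15] z:[-13/2,1/2] -> miss, prune
  N10 x:[14/3,28/3] y:[26/3,44/3] z:[-13/2,-2] -> miss, prune

12 AABB tests over nodes [0, 1, 2, 11, 12, 14, 3, 4, 13, 15, 5, 10]; 1 leaf entered; closest miss.

== RESULT ==
[0, 1, 2, 11, 12, 14, 3, 4, 13, 15, 5, 10]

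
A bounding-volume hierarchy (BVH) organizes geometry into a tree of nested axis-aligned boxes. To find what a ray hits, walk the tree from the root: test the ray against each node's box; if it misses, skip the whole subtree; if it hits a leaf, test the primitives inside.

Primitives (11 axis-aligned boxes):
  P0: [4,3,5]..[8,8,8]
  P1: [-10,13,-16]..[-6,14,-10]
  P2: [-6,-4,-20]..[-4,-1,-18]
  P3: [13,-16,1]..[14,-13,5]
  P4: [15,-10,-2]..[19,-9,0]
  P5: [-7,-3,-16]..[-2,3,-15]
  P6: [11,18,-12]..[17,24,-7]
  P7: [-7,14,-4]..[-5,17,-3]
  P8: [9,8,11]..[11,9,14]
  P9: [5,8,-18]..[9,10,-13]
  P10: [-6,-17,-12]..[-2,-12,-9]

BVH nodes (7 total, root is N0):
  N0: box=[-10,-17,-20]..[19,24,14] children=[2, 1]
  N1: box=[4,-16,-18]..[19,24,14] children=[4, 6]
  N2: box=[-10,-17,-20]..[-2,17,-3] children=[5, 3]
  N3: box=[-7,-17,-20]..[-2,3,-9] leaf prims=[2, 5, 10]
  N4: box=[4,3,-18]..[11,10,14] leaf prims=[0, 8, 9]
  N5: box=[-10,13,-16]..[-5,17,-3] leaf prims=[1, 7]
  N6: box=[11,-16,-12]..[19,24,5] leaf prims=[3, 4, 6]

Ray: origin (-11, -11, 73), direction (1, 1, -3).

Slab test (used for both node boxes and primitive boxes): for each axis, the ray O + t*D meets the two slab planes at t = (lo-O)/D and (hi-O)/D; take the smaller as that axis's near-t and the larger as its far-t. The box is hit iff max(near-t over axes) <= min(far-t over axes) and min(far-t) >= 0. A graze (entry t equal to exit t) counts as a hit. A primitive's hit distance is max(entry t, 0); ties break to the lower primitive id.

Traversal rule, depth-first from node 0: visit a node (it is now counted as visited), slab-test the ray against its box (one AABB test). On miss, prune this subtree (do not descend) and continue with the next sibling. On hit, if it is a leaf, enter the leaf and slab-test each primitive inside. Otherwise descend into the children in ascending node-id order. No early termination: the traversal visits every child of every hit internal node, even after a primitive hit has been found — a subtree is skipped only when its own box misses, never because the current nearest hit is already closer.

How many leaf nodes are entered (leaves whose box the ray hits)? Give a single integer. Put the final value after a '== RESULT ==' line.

Walk:
N0 x:[1,30] y:[-6,35] z:[59/3,31] -> hit [59/3,30], descend [1, 2]
  N1 x:[15,30] y:[-5,35] z:[59/3,91/3] -> hit [59/3,30], descend [4, 6]
    N4 x:[15,22] y:[14,21] z:[59/3,91/3] -> hit [59/3,21] leaf, test {P0(miss), P8@t=20, P9(miss)}
    N6 x:[22,30] y:[-5,35] z:[68/3,85/3] -> hit [68/3,85/3] leaf, test {P3(miss), P4(miss), P6(miss)}
  N2 x:[1,9] y:[-6,28] z:[76/3,31] -> miss, prune

5 AABB tests over nodes [0, 1, 4, 6, 2]; 2 leaves entered; closest P8.

== RESULT ==
2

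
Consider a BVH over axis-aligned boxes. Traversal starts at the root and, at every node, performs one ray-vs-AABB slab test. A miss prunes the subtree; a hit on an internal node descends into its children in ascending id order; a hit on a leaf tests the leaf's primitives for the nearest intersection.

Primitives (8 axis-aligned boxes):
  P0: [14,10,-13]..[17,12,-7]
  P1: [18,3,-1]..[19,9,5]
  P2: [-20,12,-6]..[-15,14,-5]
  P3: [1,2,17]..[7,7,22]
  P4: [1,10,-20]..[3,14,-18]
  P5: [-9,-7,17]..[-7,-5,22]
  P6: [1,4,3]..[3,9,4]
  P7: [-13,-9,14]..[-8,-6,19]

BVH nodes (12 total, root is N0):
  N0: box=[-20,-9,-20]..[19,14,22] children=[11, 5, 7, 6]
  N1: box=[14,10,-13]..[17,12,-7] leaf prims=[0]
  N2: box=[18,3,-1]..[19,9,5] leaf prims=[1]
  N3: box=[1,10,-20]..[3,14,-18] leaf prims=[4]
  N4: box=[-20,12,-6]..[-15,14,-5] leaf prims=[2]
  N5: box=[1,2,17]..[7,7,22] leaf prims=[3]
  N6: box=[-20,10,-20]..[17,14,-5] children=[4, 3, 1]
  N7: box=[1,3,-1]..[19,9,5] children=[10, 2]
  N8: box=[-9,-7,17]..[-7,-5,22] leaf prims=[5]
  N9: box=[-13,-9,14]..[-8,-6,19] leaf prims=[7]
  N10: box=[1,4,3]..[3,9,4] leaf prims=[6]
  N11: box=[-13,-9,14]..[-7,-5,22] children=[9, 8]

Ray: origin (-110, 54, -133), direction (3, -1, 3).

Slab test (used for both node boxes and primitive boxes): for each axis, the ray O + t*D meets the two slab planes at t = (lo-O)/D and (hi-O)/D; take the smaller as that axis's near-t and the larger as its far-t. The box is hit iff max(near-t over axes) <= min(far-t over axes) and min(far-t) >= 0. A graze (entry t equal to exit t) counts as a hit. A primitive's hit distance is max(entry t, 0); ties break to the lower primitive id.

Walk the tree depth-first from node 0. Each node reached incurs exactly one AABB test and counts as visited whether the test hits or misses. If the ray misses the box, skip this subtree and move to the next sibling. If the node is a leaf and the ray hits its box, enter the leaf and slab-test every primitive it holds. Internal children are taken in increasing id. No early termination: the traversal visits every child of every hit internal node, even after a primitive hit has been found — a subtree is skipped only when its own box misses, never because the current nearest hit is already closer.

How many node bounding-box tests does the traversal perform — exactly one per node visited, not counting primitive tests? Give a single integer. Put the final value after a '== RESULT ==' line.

Traverse from the root:
N0 x:[30,43] y:[40,63] z:[113/3,155/3] -> hit [40,43], descend [5, 6, 7, 11]
  N5 x:[37,39] y:[47,52] z:[50,155/3] -> miss, prune
  N6 x:[30,127/3] y:[40,44] z:[113/3,128/3] -> hit [40,127/3], descend [1, 3, 4]
    N1 x:[124/3,127/3] y:[42,44] z:[40,42] -> hit [42,42] leaf, test {P0@t=42}
    N3 x:[37,113/3] y:[40,44] z:[113/3,115/3] -> miss, prune
    N4 x:[30,95/3] y:[40,42] z:[127/3,128/3] -> miss, prune
  N7 x:[37,43] y:[45,51] z:[44,46] -> miss, prune
  N11 x:[97/3,103/3] y:[59,63] z:[49,155/3] -> miss, prune

Visited [0, 5, 6, 1, 3, 4, 7, 11]. Tests: 8 box, 1 leaf. Nearest: P0.

== RESULT ==
8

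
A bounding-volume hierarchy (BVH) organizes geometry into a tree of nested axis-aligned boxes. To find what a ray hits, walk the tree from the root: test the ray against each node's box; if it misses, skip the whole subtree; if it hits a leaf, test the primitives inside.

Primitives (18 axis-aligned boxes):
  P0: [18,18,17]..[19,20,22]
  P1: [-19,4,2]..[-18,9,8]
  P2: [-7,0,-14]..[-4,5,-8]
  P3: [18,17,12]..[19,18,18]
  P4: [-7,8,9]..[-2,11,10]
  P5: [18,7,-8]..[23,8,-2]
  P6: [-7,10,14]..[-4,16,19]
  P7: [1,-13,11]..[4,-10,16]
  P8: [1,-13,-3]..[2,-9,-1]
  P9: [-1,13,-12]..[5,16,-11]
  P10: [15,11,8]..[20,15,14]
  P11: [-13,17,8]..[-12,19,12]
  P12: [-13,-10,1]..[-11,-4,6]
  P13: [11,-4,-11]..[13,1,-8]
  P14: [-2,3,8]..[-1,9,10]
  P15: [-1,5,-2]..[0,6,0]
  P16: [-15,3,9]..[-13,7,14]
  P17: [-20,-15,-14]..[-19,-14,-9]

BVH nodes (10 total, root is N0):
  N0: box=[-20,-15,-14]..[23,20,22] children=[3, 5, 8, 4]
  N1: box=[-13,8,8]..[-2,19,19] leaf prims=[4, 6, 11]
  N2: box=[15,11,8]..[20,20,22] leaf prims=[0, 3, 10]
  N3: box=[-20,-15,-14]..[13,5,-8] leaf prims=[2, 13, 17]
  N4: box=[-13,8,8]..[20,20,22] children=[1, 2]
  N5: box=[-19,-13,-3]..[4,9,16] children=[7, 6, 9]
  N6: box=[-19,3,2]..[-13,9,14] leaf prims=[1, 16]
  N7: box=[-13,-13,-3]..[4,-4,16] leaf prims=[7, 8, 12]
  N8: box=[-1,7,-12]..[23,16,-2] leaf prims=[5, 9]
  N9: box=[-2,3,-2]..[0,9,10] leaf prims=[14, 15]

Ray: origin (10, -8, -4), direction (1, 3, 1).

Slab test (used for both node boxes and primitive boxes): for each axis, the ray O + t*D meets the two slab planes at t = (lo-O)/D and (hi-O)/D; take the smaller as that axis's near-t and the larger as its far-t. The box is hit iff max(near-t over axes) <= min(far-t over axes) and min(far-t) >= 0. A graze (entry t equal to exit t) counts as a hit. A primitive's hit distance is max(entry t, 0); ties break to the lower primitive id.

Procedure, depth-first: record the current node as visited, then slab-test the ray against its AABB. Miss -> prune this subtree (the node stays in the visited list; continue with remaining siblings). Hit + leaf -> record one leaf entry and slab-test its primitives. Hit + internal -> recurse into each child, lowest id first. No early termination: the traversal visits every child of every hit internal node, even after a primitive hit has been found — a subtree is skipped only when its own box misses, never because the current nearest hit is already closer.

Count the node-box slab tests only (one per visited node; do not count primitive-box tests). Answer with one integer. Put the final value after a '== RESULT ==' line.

Traverse from the root:
N0 x:[-30,13] y:[-7/3,28/3] z:[-10,26] -> hit [-7/3,28/3], descend [3, 4, 5, 8]
  N3 x:[-30,3] y:[-7/3,13/3] z:[-10,-4] -> miss, prune
  N4 x:[-23,10] y:[16/3,28/3] z:[12,26] -> miss, prune
  N5 x:[-29,-6] y:[-5/3,17/3] z:[1,20] -> miss, prune
  N8 x:[-11,13] y:[5,8] z:[-8,2] -> miss, prune

order=[0, 3, 4, 5, 8]  |boxes|=5  |leaves|=0  hit=miss

== RESULT ==
5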